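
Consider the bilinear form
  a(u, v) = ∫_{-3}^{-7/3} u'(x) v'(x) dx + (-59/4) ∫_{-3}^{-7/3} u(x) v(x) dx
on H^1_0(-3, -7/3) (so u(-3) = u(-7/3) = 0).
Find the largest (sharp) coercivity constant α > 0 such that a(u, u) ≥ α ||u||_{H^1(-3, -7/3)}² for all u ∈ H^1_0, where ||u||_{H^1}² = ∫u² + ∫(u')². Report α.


α = (-59 + 9*π^2)/(4 + 9*π^2)

Coercivity of a(·,·) on H^1_0(-3, -7/3) means a(u, u) ≥ α ||u||_{H^1}² for every u ∈ H^1_0.
The interval has length L = 2/3, and Poincaré/coercivity depend only on L. Here a(u, u) = ∫(u')² + (-59/4)·∫u².
Here c = -59/4 < 0 with |c| < (π/L)² = 9*π^2/4, so coercivity still holds. The condition a(u,u) ≥ α||u||_{H^1}² reads (1−α)∫(u')² ≥ (α−c)∫u². Any admissible α is ≤ 1 (rapidly oscillating u have ∫u²/∫(u')² → 0), and α = 1 would force 0 ≥ (1−c)∫u², impossible since c < 1; so 1−α > 0. By the sharp Poincaré inequality on H^1_0 of an interval of length L, ∫(u')² ≥ (π/L)²∫u² with equality for the first sine mode sin(π(x−x₀)/L) (x₀ the left endpoint), so the inequality holds for all u iff (1−α)(π/L)² ≥ α − c, i.e. α ≤ ((π/L)² + c)/((π/L)² + 1) = (1 + c(L/π)²)/(1 + (L/π)²). (Direct route, valid since c ≤ 0: Poincaré gives c∫u² ≥ c(L/π)²∫(u')², so a(u,u) ≥ (1 + c(L/π)²)∫(u')², while ||u||_{H^1}² ≤ (1 + (L/π)²)∫(u')²; dividing yields the same α.) With (π/L)² = 9*π^2/4 and c = -59/4, the largest admissible constant is α = ((π/L)² + c)/((π/L)² + 1).
Simplifying, α = (-59 + 9*π^2)/(4 + 9*π^2).


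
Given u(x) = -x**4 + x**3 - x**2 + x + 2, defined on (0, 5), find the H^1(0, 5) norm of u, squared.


||u||_{H^1}^2 = 68291675/252

The H^1 norm (squared) on an interval (0, L) is
  ||u||_{H^1}^2 = ∫_0^L u(x)^2 dx + ∫_0^L u'(x)^2 dx.
Compute u'(x) = -4*x**3 + 3*x**2 - 2*x + 1.
Then u(x)^2 = x**8 - 2*x**7 + 3*x**6 - 4*x**5 - x**4 + 2*x**3 - 3*x**2 + 4*x + 4 and u'(x)^2 = 16*x**6 - 24*x**5 + 25*x**4 - 20*x**3 + 10*x**2 - 4*x + 1.
Integrate each monomial from 0 to 5 using ∫_0^5 c·x^n dx = c·5^(n+1)/(n+1):
  ∫_0^5 u(x)^2 dx = ∫_0^5 (x^8 - 2*x^7 + 3*x^6 - 4*x^5 - x^4 + 2*x^3 - 3*x^2 + 4*x + 4) dx. Term by term:
    ∫_0^5 x^8 dx = 1953125/9;  ∫_0^5 -2*x^7 dx = -390625/4;  ∫_0^5 3*x^6 dx = 234375/7;
    ∫_0^5 -4*x^5 dx = -31250/3;  ∫_0^5 -x^4 dx = -625;  ∫_0^5 2*x^3 dx = 625/2;
    ∫_0^5 -3*x^2 dx = -125;  ∫_0^5 4*x dx = 50;  ∫_0^5 4 dx = 20.
  Sum: 1953125/9 − 390625/4 + 234375/7 − 31250/3 − 625 + 625/2 − 125 + 50 + 20 = 35798015/252.
  ∫_0^5 u'(x)^2 dx = ∫_0^5 (16*x^6 - 24*x^5 + 25*x^4 - 20*x^3 + 10*x^2 - 4*x + 1) dx. Term by term:
    ∫_0^5 16*x^6 dx = 1250000/7;  ∫_0^5 -24*x^5 dx = -62500;  ∫_0^5 25*x^4 dx = 15625;
    ∫_0^5 -20*x^3 dx = -3125;  ∫_0^5 10*x^2 dx = 1250/3;  ∫_0^5 -4*x dx = -50;
    ∫_0^5 1 dx = 5.
  Sum: 1250000/7 − 62500 + 15625 − 3125 + 1250/3 − 50 + 5 = 2707805/21.
Adding: ||u||_{H^1}^2 = 35798015/252 + 2707805/21 = 68291675/252.


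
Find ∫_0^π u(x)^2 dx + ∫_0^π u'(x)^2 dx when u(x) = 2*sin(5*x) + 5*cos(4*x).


||u||_{H^1(0,π)}^2 = 3400/9 + 529*π/2

u'(x) = -20*sin(4*x) + 10*cos(5*x).
Expand u² and (u')² and integrate term by term on (0, π), using: for integers n ≥ 1, ∫_0^π sin²(nx) dx = ∫_0^π cos²(nx) dx = π/2; for n ≠ n', ∫_0^π sin(nx)sin(n'x) dx = ∫_0^π cos(nx)cos(n'x) dx = 0; and by product-to-sum, ∫_0^π sin(nx)cos(n'x) dx = ½∫_0^π [sin((n+n')x) + sin((n−n')x)] dx, which is 0 when n+n' is even and 2n/(n²−n'²) when n+n' is odd (it need not vanish on (0, π)).
  u² squared terms: (2)²·∫sin(5x)² dx = 4·π/2 = 2*π;  (5)²·∫cos(4x)² dx = 25·π/2 = 25*π/2.
  u² cross terms: 2·(2)·(5)·∫sin(5x)·cos(4x) dx = 20·(10/9) = 200/9.
  So ∫_0^π u² dx = 2*π + 25*π/2 + 200/9 = 200/9 + 29*π/2.
  (u')² squared terms: (-20)²·∫sin(4x)² dx = 400·π/2 = 200*π;  (10)²·∫cos(5x)² dx = 100·π/2 = 50*π.
  (u')² cross terms: 2·(-20)·(10)·∫sin(4x)·cos(5x) dx = -400·(-8/9) = 3200/9.
  So ∫_0^π (u')² dx = 200*π + 50*π + 3200/9 = 3200/9 + 250*π.
||u||_{H^1}^2 = (200/9 + 29*π/2) + (3200/9 + 250*π) = 3400/9 + 529*π/2.


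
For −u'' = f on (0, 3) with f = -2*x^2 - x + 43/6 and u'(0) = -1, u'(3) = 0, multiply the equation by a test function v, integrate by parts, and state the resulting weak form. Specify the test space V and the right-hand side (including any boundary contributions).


V = H^1(0, 3) (v unrestricted at boundary; u is determined up to an additive constant); weak form: ∫_0^3 u'v' dx = ∫_0^3 (-2*x^2 - x + 43/6) v dx + v(0) for all v ∈ V.

Multiply both sides by a test function v and integrate from 0 to 3:
  ∫_0^3 −u''(x) v(x) dx = ∫_0^3 f(x) v(x) dx.
Integrate the LHS by parts once:
  ∫_0^3 −u'' v dx = −[u'(x) v(x)]_0^3 + ∫_0^3 u'(x) v'(x) dx.
Thus ∫_0^3 u'(x) v'(x) dx = ∫_0^3 f(x) v(x) dx + [u'(x) v(x)]_0^3.
Choose V so that boundary terms are either known or forced to vanish.
u has inhomogeneous Neumann u'(0) = -1, u'(3) = 0. [u' v]_0^3 = (0)·v(3) − (-1)·v(0) = v(0). Take V = H^1(0, 3); boundary term becomes part of RHS.
Weak formulation: find u (satisfying any essential BC) such that ∫_0^3 u'(x) v'(x) dx = ∫_0^3 f v dx + v(0) for all v ∈ V (Neumann data are natural BCs: they enter the RHS as boundary terms).
Substituting f(x) = -2*x^2 - x + 43/6, the right-hand side is ∫_0^3 (-2*x^2 - x + 43/6) v dx + v(0).
Compatibility check (pure Neumann): taking v ≡ 1 ∈ V gives 0 = ∫_0^3 f dx + (0) − (-1), i.e. ∫_0^3 f dx must equal u'(0) − u'(3) = -1. Indeed ∫_0^3 (-2*x^2 - x + 43/6) dx = -1, so the data are compatible. The solution is then unique only up to an additive constant (fix it e.g. by requiring ∫_0^3 u dx = 0).


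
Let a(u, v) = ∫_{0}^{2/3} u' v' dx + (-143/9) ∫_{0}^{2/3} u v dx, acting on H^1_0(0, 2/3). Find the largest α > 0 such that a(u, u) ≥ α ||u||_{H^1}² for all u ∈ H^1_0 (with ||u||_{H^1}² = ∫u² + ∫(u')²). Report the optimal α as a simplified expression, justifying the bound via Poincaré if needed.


α = (-572 + 81*π^2)/(9*(4 + 9*π^2))

Coercivity of a(·,·) on H^1_0(0, 2/3) means a(u, u) ≥ α ||u||_{H^1}² for every u ∈ H^1_0.
The interval has length L = 2/3, and Poincaré/coercivity depend only on L. Here a(u, u) = ∫(u')² + (-143/9)·∫u².
Here c = -143/9 < 0 with |c| < (π/L)² = 9*π^2/4, so coercivity still holds. The condition a(u,u) ≥ α||u||_{H^1}² reads (1−α)∫(u')² ≥ (α−c)∫u². Any admissible α is ≤ 1 (rapidly oscillating u have ∫u²/∫(u')² → 0), and α = 1 would force 0 ≥ (1−c)∫u², impossible since c < 1; so 1−α > 0. By the sharp Poincaré inequality on H^1_0 of an interval of length L, ∫(u')² ≥ (π/L)²∫u² with equality for the first sine mode sin(π(x−x₀)/L) (x₀ the left endpoint), so the inequality holds for all u iff (1−α)(π/L)² ≥ α − c, i.e. α ≤ ((π/L)² + c)/((π/L)² + 1) = (1 + c(L/π)²)/(1 + (L/π)²). (Direct route, valid since c ≤ 0: Poincaré gives c∫u² ≥ c(L/π)²∫(u')², so a(u,u) ≥ (1 + c(L/π)²)∫(u')², while ||u||_{H^1}² ≤ (1 + (L/π)²)∫(u')²; dividing yields the same α.) With (π/L)² = 9*π^2/4 and c = -143/9, the largest admissible constant is α = ((π/L)² + c)/((π/L)² + 1).
Simplifying, α = (-572 + 81*π^2)/(9*(4 + 9*π^2)).


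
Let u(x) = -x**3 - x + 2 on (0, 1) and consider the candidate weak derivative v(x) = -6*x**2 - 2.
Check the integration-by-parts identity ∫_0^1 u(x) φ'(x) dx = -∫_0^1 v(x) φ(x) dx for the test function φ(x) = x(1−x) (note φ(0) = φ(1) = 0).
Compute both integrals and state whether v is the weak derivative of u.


LHS = 19/60, RHS = 19/30. No, v is not the weak derivative of u.

u(x) = -x**3 - x + 2, classical derivative u'(x) = -3*x**2 - 1.
φ(x) = x(1−x), so φ'(x) = 1 - 2*x.
Note φ(0) = φ(1) = 0, so the boundary term u·φ vanishes.
LHS = ∫_0^1 u(x) φ'(x) dx = ∫_0^1 (2*x^4 - x^3 + 2*x^2 - 5*x + 2) dx. Term by term:
  ∫_0^1 2*x^4 dx = 2/5;  ∫_0^1 -x^3 dx = -1/4;  ∫_0^1 2*x^2 dx = 2/3;
  ∫_0^1 -5*x dx = -5/2;  ∫_0^1 2 dx = 2.
Sum: 2/5 − 1/4 + 2/3 − 5/2 + 2 = 19/60.
So LHS = 19/60.
∫_0^1 v(x) φ(x) dx = ∫_0^1 (6*x^4 - 6*x^3 + 2*x^2 - 2*x) dx. Term by term:
  ∫_0^1 6*x^4 dx = 6/5;  ∫_0^1 -6*x^3 dx = -3/2;  ∫_0^1 2*x^2 dx = 2/3;
  ∫_0^1 -2*x dx = -1.
Sum: 6/5 − 3/2 + 2/3 − 1 = -19/30.
So RHS = -∫_0^1 v(x) φ(x) dx = 19/30.
LHS − RHS = -19/60 ≠ 0, so the identity fails.
(For a valid weak derivative the identity must hold for EVERY test function, in particular this one. The failure shows v is NOT the weak derivative of u.)
Correct weak derivative would be u'(x) = -3*x**2 - 1.


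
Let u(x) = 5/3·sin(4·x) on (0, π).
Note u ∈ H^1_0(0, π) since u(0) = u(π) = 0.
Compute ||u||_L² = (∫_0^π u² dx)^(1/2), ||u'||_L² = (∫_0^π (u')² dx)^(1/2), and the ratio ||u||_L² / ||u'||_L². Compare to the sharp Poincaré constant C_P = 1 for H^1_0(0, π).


||u||_L² / ||u'||_L² = 1/4 < C_P = 1.

u(x) = 5/3·sin(4·x), so u'(x) = 20*cos(4*x)/3.
Writing u(x) = A·sin(kπx/L) with A = 5/3 and k = 4, use ∫_0^L sin²(kπx/L) dx = L/2 and ∫_0^L cos²(kπx/L) dx = L/2.
u² = 25/9·sin²(4·x) and (u')² = 400/9·cos²(4·x), and each of sin², cos² integrates to L/2 = π/2 over (0, π).
∫_0^π u² dx = 25*π/18, so ||u||_L² = 5*sqrt(2)*sqrt(π)/6.
∫_0^π (u')² dx = 200*π/9, so ||u'||_L² = 10*sqrt(2)*sqrt(π)/3.
Ratio ||u||_L² / ||u'||_L² = 1/4.
Sharp Poincaré constant on H^1_0(0, π) is C_P = L/π = 1, achieved by sin(x).
This is the k = 4 harmonic; the ratio L/(kπ) is strictly less than C_P = L/π, consistent with the sharp inequality ||u||_L² ≤ C_P ||u'||_L².


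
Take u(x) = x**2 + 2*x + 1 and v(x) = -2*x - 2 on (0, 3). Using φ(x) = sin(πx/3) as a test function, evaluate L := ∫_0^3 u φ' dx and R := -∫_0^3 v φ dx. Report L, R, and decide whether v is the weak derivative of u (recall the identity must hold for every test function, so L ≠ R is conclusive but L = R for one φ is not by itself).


LHS = -30/π, RHS = 30/π. No, v is not the weak derivative of u.

u(x) = x**2 + 2*x + 1, classical derivative u'(x) = 2*x + 2.
φ(x) = sin(πx/3), so φ'(x) = π*cos(π*x/3)/3.
Note φ(0) = φ(3) = 0, so the boundary term u·φ vanishes.
LHS = ∫_0^3 u(x) φ'(x) dx = ∫_0^3 (π*x^2*cos(π*x/3)/3 + 2*π*x*cos(π*x/3)/3 + π*cos(π*x/3)/3) dx. Term by term:
  ∫_0^3 π*cos(π*x/3)/3 dx = 0;  ∫_0^3 π*x^2*cos(π*x/3)/3 dx = -18/π;  ∫_0^3 2*π*x*cos(π*x/3)/3 dx = -12/π.
Sum: 0 − 18/π − 12/π = -30/π.
So LHS = -30/π.
∫_0^3 v(x) φ(x) dx = ∫_0^3 (-2*x*sin(π*x/3) - 2*sin(π*x/3)) dx. Term by term:
  ∫_0^3 -2*sin(π*x/3) dx = -12/π;  ∫_0^3 -2*x*sin(π*x/3) dx = -18/π.
Sum: -12/π − 18/π = -30/π.
So RHS = -∫_0^3 v(x) φ(x) dx = 30/π.
LHS − RHS = -60/π ≠ 0, so the identity fails.
(For a valid weak derivative the identity must hold for EVERY test function, in particular this one. The failure shows v is NOT the weak derivative of u.)
Correct weak derivative would be u'(x) = 2*x + 2.


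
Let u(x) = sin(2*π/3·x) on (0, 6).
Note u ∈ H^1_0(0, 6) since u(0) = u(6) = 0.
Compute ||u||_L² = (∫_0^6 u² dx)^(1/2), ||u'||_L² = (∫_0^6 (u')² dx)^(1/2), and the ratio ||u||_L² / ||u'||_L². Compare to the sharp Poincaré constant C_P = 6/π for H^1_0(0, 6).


||u||_L² / ||u'||_L² = 3/(2*π) < C_P = 6/π.

u(x) = sin(2*π/3·x), so u'(x) = 2*π*cos(2*π*x/3)/3.
Writing u(x) = A·sin(kπx/L) with A = 1 and k = 4, use ∫_0^L sin²(kπx/L) dx = L/2 and ∫_0^L cos²(kπx/L) dx = L/2.
u² = 1·sin²(2*π/3·x) and (u')² = 4*π^2/9·cos²(2*π/3·x), and each of sin², cos² integrates to L/2 = 3 over (0, 6).
∫_0^6 u² dx = 3, so ||u||_L² = sqrt(3).
∫_0^6 (u')² dx = 4*π^2/3, so ||u'||_L² = 2*sqrt(3)*π/3.
Ratio ||u||_L² / ||u'||_L² = 3/(2*π).
Sharp Poincaré constant on H^1_0(0, 6) is C_P = L/π = 6/π, achieved by sin(π/6·x).
This is the k = 4 harmonic; the ratio L/(kπ) is strictly less than C_P = L/π, consistent with the sharp inequality ||u||_L² ≤ C_P ||u'||_L².


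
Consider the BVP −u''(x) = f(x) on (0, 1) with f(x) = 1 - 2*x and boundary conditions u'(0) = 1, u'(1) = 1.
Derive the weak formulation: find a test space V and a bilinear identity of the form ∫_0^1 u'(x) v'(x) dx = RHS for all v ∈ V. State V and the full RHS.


V = H^1(0, 1) (v unrestricted at boundary; u is determined up to an additive constant); weak form: ∫_0^1 u'v' dx = ∫_0^1 (1 - 2*x) v dx + v(1) − v(0) for all v ∈ V.

Multiply both sides by a test function v and integrate from 0 to 1:
  ∫_0^1 −u''(x) v(x) dx = ∫_0^1 f(x) v(x) dx.
Integrate the LHS by parts once:
  ∫_0^1 −u'' v dx = −[u'(x) v(x)]_0^1 + ∫_0^1 u'(x) v'(x) dx.
Thus ∫_0^1 u'(x) v'(x) dx = ∫_0^1 f(x) v(x) dx + [u'(x) v(x)]_0^1.
Choose V so that boundary terms are either known or forced to vanish.
u has inhomogeneous Neumann u'(0) = 1, u'(1) = 1. [u' v]_0^1 = (1)·v(1) − (1)·v(0) = v(1) − v(0). Take V = H^1(0, 1); boundary term becomes part of RHS.
Weak formulation: find u (satisfying any essential BC) such that ∫_0^1 u'(x) v'(x) dx = ∫_0^1 f v dx + v(1) − v(0) for all v ∈ V (Neumann data are natural BCs: they enter the RHS as boundary terms).
Substituting f(x) = 1 - 2*x, the right-hand side is ∫_0^1 (1 - 2*x) v dx + v(1) − v(0).
Compatibility check (pure Neumann): taking v ≡ 1 ∈ V gives 0 = ∫_0^1 f dx + (1) − (1), i.e. ∫_0^1 f dx must equal u'(0) − u'(1) = 0. Indeed ∫_0^1 (1 - 2*x) dx = 0, so the data are compatible. The solution is then unique only up to an additive constant (fix it e.g. by requiring ∫_0^1 u dx = 0).


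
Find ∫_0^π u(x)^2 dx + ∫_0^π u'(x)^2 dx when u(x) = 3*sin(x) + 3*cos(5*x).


||u||_{H^1(0,π)}^2 = 126*π

u'(x) = -15*sin(5*x) + 3*cos(x).
Expand u² and (u')² and integrate term by term on (0, π), using: for integers n ≥ 1, ∫_0^π sin²(nx) dx = ∫_0^π cos²(nx) dx = π/2; for n ≠ n', ∫_0^π sin(nx)sin(n'x) dx = ∫_0^π cos(nx)cos(n'x) dx = 0; and by product-to-sum, ∫_0^π sin(nx)cos(n'x) dx = ½∫_0^π [sin((n+n')x) + sin((n−n')x)] dx, which is 0 when n+n' is even and 2n/(n²−n'²) when n+n' is odd (it need not vanish on (0, π)).
  u² squared terms: (3)²·∫cos(5x)² dx = 9·π/2 = 9*π/2;  (3)²·∫sin(x)² dx = 9·π/2 = 9*π/2.
  u² cross terms: 2·(3)·(3)·∫cos(5x)·sin(x) dx = 18·(0) = 0.
  So ∫_0^π u² dx = 9*π/2 + 9*π/2 + 0 = 9*π.
  (u')² squared terms: (-15)²·∫sin(5x)² dx = 225·π/2 = 225*π/2;  (3)²·∫cos(x)² dx = 9·π/2 = 9*π/2.
  (u')² cross terms: 2·(-15)·(3)·∫sin(5x)·cos(x) dx = -90·(0) = 0.
  So ∫_0^π (u')² dx = 225*π/2 + 9*π/2 + 0 = 117*π.
||u||_{H^1}^2 = (9*π) + (117*π) = 126*π.


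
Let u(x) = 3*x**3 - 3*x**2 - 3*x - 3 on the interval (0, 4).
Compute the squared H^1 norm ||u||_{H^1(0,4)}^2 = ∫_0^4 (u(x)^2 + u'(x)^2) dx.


||u||_{H^1}^2 = 605736/35

The H^1 norm (squared) on an interval (0, L) is
  ||u||_{H^1}^2 = ∫_0^L u(x)^2 dx + ∫_0^L u'(x)^2 dx.
Compute u'(x) = 9*x**2 - 6*x - 3.
Then u(x)^2 = 9*x**6 - 18*x**5 - 9*x**4 + 27*x**2 + 18*x + 9 and u'(x)^2 = 81*x**4 - 108*x**3 - 18*x**2 + 36*x + 9.
Integrate each monomial from 0 to 4 using ∫_0^4 c·x^n dx = c·4^(n+1)/(n+1):
  ∫_0^4 u(x)^2 dx = ∫_0^4 (9*x^6 - 18*x^5 - 9*x^4 + 27*x^2 + 18*x + 9) dx. Term by term:
    ∫_0^4 9*x^6 dx = 147456/7;  ∫_0^4 -18*x^5 dx = -12288;  ∫_0^4 -9*x^4 dx = -9216/5;
    ∫_0^4 27*x^2 dx = 576;  ∫_0^4 18*x dx = 144;  ∫_0^4 9 dx = 36.
  Sum: 147456/7 − 12288 − 9216/5 + 576 + 144 + 36 = 269148/35.
  ∫_0^4 u'(x)^2 dx = ∫_0^4 (81*x^4 - 108*x^3 - 18*x^2 + 36*x + 9) dx. Term by term:
    ∫_0^4 81*x^4 dx = 82944/5;  ∫_0^4 -108*x^3 dx = -6912;  ∫_0^4 -18*x^2 dx = -384;
    ∫_0^4 36*x dx = 288;  ∫_0^4 9 dx = 36.
  Sum: 82944/5 − 6912 − 384 + 288 + 36 = 48084/5.
Adding: ||u||_{H^1}^2 = 269148/35 + 48084/5 = 605736/35.


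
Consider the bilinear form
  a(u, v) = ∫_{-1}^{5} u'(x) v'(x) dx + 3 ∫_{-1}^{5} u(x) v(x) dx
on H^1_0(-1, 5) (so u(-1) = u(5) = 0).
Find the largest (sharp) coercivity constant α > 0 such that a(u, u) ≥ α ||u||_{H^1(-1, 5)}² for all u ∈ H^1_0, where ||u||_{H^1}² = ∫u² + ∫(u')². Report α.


α = 1

Coercivity of a(·,·) on H^1_0(-1, 5) means a(u, u) ≥ α ||u||_{H^1}² for every u ∈ H^1_0.
The interval has length L = 6, and Poincaré/coercivity depend only on L. Here a(u, u) = ∫(u')² + (3)·∫u².
Here c = 3 ≥ 1, so a(u,u) = ∫(u')² + c∫u² ≥ ∫(u')² + ∫u² = ||u||_{H^1}², i.e. α = 1 works. No larger α is possible: a(u,u) ≥ α||u||_{H^1}² means (1−α)∫(u')² ≥ (α−c)∫u², and for the modes u_n = sin(nπ(x−x₀)/L) (x₀ the left endpoint) one has ∫u_n²/∫(u_n')² = (L/(nπ))² → 0, so a(u_n,u_n)/||u_n||_{H^1}² → 1. Hence the optimal constant is α = 1.
Therefore α = 1.


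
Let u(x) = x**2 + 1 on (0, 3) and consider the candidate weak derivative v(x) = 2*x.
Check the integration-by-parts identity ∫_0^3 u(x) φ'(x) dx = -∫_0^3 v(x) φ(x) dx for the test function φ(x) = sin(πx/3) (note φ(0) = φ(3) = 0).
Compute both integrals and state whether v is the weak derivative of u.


LHS = -18/π, RHS = -18/π. Yes, v = u' weakly.

u(x) = x**2 + 1, classical derivative u'(x) = 2*x.
φ(x) = sin(πx/3), so φ'(x) = π*cos(π*x/3)/3.
Note φ(0) = φ(3) = 0, so the boundary term u·φ vanishes.
LHS = ∫_0^3 u(x) φ'(x) dx = ∫_0^3 (π*x^2*cos(π*x/3)/3 + π*cos(π*x/3)/3) dx. Term by term:
  ∫_0^3 π*cos(π*x/3)/3 dx = 0;  ∫_0^3 π*x^2*cos(π*x/3)/3 dx = -18/π.
Sum: 0 − 18/π = -18/π.
So LHS = -18/π.
∫_0^3 v(x) φ(x) dx = ∫_0^3 (2*x*sin(π*x/3)) dx. Term by term:
  ∫_0^3 2*x*sin(π*x/3) dx = 18/π.
So RHS = -∫_0^3 v(x) φ(x) dx = -18/π.
LHS = RHS, so the identity holds for this test φ.
Moreover u is smooth here and v(x) = u'(x) = 2*x pointwise, so the identity holds for every test function. Hence v is the weak derivative of u.


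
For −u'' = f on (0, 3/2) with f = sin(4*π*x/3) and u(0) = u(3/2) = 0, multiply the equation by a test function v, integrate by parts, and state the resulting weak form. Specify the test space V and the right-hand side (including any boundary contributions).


V = H^1_0(0, 3/2) (so v(0) = v(3/2) = 0); weak form: ∫_0^3/2 u'v' dx = ∫_0^3/2 (sin(4*π*x/3)) v dx for all v ∈ V.

Multiply both sides by a test function v and integrate from 0 to 3/2:
  ∫_0^3/2 −u''(x) v(x) dx = ∫_0^3/2 f(x) v(x) dx.
Integrate the LHS by parts once:
  ∫_0^3/2 −u'' v dx = −[u'(x) v(x)]_0^3/2 + ∫_0^3/2 u'(x) v'(x) dx.
Thus ∫_0^3/2 u'(x) v'(x) dx = ∫_0^3/2 f(x) v(x) dx + [u'(x) v(x)]_0^3/2.
Choose V so that boundary terms are either known or forced to vanish.
u is Dirichlet: u(0) = u(3/2) = 0. Let V = H^1_0(0, 3/2); then v(0) = v(3/2) = 0, and [u' v]_0^3/2 = 0.
Weak formulation: find u (satisfying any essential BC) such that ∫_0^3/2 u'(x) v'(x) dx = ∫_0^3/2 f v dx for all v ∈ V.
Substituting f(x) = sin(4*π*x/3), the right-hand side is ∫_0^3/2 (sin(4*π*x/3)) v dx.


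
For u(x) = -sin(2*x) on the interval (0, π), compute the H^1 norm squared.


||u||_{H^1(0,π)}^2 = 5*π/2

u'(x) = -2*cos(2*x).
Expand u² and (u')² and integrate term by term on (0, π), using: for integers n ≥ 1, ∫_0^π sin²(nx) dx = ∫_0^π cos²(nx) dx = π/2; for n ≠ n', ∫_0^π sin(nx)sin(n'x) dx = ∫_0^π cos(nx)cos(n'x) dx = 0; and by product-to-sum, ∫_0^π sin(nx)cos(n'x) dx = ½∫_0^π [sin((n+n')x) + sin((n−n')x)] dx, which is 0 when n+n' is even and 2n/(n²−n'²) when n+n' is odd (it need not vanish on (0, π)).
  u² squared terms: (-1)²·∫sin(2x)² dx = 1·π/2 = π/2.
  So ∫_0^π u² dx = π/2.
  (u')² squared terms: (-2)²·∫cos(2x)² dx = 4·π/2 = 2*π.
  So ∫_0^π (u')² dx = 2*π.
||u||_{H^1}^2 = (π/2) + (2*π) = 5*π/2.


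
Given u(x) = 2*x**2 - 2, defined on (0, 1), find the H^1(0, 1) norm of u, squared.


||u||_{H^1}^2 = 112/15

The H^1 norm (squared) on an interval (0, L) is
  ||u||_{H^1}^2 = ∫_0^L u(x)^2 dx + ∫_0^L u'(x)^2 dx.
Compute u'(x) = 4*x.
Then u(x)^2 = 4*x**4 - 8*x**2 + 4 and u'(x)^2 = 16*x**2.
Integrate each monomial from 0 to 1 using ∫_0^1 c·x^n dx = c·1^(n+1)/(n+1):
  ∫_0^1 u(x)^2 dx = ∫_0^1 (4*x^4 - 8*x^2 + 4) dx. Term by term:
    ∫_0^1 4*x^4 dx = 4/5;  ∫_0^1 -8*x^2 dx = -8/3;  ∫_0^1 4 dx = 4.
  Sum: 4/5 − 8/3 + 4 = 32/15.
  ∫_0^1 u'(x)^2 dx = ∫_0^1 (16*x^2) dx. Term by term:
    ∫_0^1 16*x^2 dx = 16/3.
Adding: ||u||_{H^1}^2 = 32/15 + 16/3 = 112/15.


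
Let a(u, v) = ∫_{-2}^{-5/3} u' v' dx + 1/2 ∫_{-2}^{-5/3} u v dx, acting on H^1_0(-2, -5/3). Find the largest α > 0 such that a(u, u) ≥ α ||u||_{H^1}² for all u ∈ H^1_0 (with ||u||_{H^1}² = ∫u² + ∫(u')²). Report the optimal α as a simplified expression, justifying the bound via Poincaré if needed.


α = (1 + 18*π^2)/(2*(1 + 9*π^2))

Coercivity of a(·,·) on H^1_0(-2, -5/3) means a(u, u) ≥ α ||u||_{H^1}² for every u ∈ H^1_0.
The interval has length L = 1/3, and Poincaré/coercivity depend only on L. Here a(u, u) = ∫(u')² + (1/2)·∫u².
Here 0 < c = 1/2 < 1. The condition a(u,u) ≥ α||u||_{H^1}² reads (1−α)∫(u')² ≥ (α−c)∫u². Any admissible α is ≤ 1 (rapidly oscillating u have ∫u²/∫(u')² → 0), and α = 1 would force 0 ≥ (1−c)∫u², impossible since c < 1; so 1−α > 0. By the sharp Poincaré inequality on H^1_0 of an interval of length L, ∫(u')² ≥ (π/L)²∫u² with equality for the first sine mode sin(π(x−x₀)/L) (x₀ the left endpoint), so the inequality holds for all u iff (1−α)(π/L)² ≥ α − c, i.e. α ≤ ((π/L)² + c)/((π/L)² + 1) = (1 + c(L/π)²)/(1 + (L/π)²). With (π/L)² = 9*π^2 and c = 1/2, the largest admissible constant is α = ((π/L)² + c)/((π/L)² + 1).
Simplifying, α = (1 + 18*π^2)/(2*(1 + 9*π^2)).


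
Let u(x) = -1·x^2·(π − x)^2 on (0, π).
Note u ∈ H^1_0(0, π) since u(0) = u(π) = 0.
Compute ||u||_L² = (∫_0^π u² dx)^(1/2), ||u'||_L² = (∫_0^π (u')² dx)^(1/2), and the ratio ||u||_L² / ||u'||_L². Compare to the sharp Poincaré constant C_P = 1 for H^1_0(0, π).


||u||_L² / ||u'||_L² = sqrt(3)*π/6 < C_P = 1.

u(x) = -1·x^2·(π − x)^2, so u'(x) = 2*x*(x*(π - x) - (x - π)^2).
u(x) = -1·x^2·(π − x)^2 vanishes at x = 0 and x = π, so u ∈ H^1_0(0, π). Differentiate via the product rule and integrate the resulting polynomials term by term.
  ∫_0^π u² dx = ∫_0^π (x^8 - 4*π*x^7 + 6*π^2*x^6 - 4*π^3*x^5 + π^4*x^4) dx. Term by term:
    ∫_0^π x^8 dx = π^9/9;  ∫_0^π -4*π*x^7 dx = -π^9/2;  ∫_0^π 6*π^2*x^6 dx = 6*π^9/7;
    ∫_0^π -4*π^3*x^5 dx = -2*π^9/3;  ∫_0^π π^4*x^4 dx = π^9/5.
  Sum: π^9/9 − π^9/2 + 6*π^9/7 − 2*π^9/3 + π^9/5 = π^9/630.
  ∫_0^π (u')² dx = ∫_0^π (16*x^6 - 48*π*x^5 + 52*π^2*x^4 - 24*π^3*x^3 + 4*π^4*x^2) dx. Term by term:
    ∫_0^π 16*x^6 dx = 16*π^7/7;  ∫_0^π -48*π*x^5 dx = -8*π^7;  ∫_0^π 52*π^2*x^4 dx = 52*π^7/5;
    ∫_0^π -24*π^3*x^3 dx = -6*π^7;  ∫_0^π 4*π^4*x^2 dx = 4*π^7/3.
  Sum: 16*π^7/7 − 8*π^7 + 52*π^7/5 − 6*π^7 + 4*π^7/3 = 2*π^7/105.
∫_0^π u² dx = π^9/630, so ||u||_L² = sqrt(70)*π^(9/2)/210.
∫_0^π (u')² dx = 2*π^7/105, so ||u'||_L² = sqrt(210)*π^(7/2)/105.
Ratio ||u||_L² / ||u'||_L² = sqrt(3)*π/6.
Sharp Poincaré constant on H^1_0(0, π) is C_P = L/π = 1, achieved by sin(x).
A polynomial bump cannot attain the sharp Poincaré constant (only the first sine eigenfunction does), so the ratio is strictly less than C_P, consistent with ||u||_L² ≤ C_P ||u'||_L².


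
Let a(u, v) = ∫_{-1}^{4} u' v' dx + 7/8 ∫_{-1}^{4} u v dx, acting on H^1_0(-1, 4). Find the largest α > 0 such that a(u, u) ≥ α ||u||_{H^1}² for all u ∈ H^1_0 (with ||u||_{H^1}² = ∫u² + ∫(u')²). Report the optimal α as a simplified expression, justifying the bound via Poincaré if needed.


α = (π^2 + 175/8)/(π^2 + 25)

Coercivity of a(·,·) on H^1_0(-1, 4) means a(u, u) ≥ α ||u||_{H^1}² for every u ∈ H^1_0.
The interval has length L = 5, and Poincaré/coercivity depend only on L. Here a(u, u) = ∫(u')² + (7/8)·∫u².
Here 0 < c = 7/8 < 1. The condition a(u,u) ≥ α||u||_{H^1}² reads (1−α)∫(u')² ≥ (α−c)∫u². Any admissible α is ≤ 1 (rapidly oscillating u have ∫u²/∫(u')² → 0), and α = 1 would force 0 ≥ (1−c)∫u², impossible since c < 1; so 1−α > 0. By the sharp Poincaré inequality on H^1_0 of an interval of length L, ∫(u')² ≥ (π/L)²∫u² with equality for the first sine mode sin(π(x−x₀)/L) (x₀ the left endpoint), so the inequality holds for all u iff (1−α)(π/L)² ≥ α − c, i.e. α ≤ ((π/L)² + c)/((π/L)² + 1) = (1 + c(L/π)²)/(1 + (L/π)²). With (π/L)² = π^2/25 and c = 7/8, the largest admissible constant is α = ((π/L)² + c)/((π/L)² + 1).
Simplifying, α = (π^2 + 175/8)/(π^2 + 25).


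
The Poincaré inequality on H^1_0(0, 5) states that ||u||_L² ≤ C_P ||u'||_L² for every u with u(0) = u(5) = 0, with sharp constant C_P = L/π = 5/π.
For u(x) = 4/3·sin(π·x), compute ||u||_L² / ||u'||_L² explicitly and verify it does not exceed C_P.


||u||_L² / ||u'||_L² = 1/π < C_P = 5/π.

u(x) = 4/3·sin(π·x), so u'(x) = 4*π*cos(π*x)/3.
Writing u(x) = A·sin(kπx/L) with A = 4/3 and k = 5, use ∫_0^L sin²(kπx/L) dx = L/2 and ∫_0^L cos²(kπx/L) dx = L/2.
u² = 16/9·sin²(π·x) and (u')² = 16*π^2/9·cos²(π·x), and each of sin², cos² integrates to L/2 = 5/2 over (0, 5).
∫_0^5 u² dx = 40/9, so ||u||_L² = 2*sqrt(10)/3.
∫_0^5 (u')² dx = 40*π^2/9, so ||u'||_L² = 2*sqrt(10)*π/3.
Ratio ||u||_L² / ||u'||_L² = 1/π.
Sharp Poincaré constant on H^1_0(0, 5) is C_P = L/π = 5/π, achieved by sin(π/5·x).
This is the k = 5 harmonic; the ratio L/(kπ) is strictly less than C_P = L/π, consistent with the sharp inequality ||u||_L² ≤ C_P ||u'||_L².


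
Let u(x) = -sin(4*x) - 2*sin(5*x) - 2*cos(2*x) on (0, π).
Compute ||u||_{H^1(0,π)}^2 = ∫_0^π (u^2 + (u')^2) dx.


||u||_{H^1(0,π)}^2 = 400/21 + 141*π/2

u'(x) = 4*sin(2*x) - 4*cos(4*x) - 10*cos(5*x).
Expand u² and (u')² and integrate term by term on (0, π), using: for integers n ≥ 1, ∫_0^π sin²(nx) dx = ∫_0^π cos²(nx) dx = π/2; for n ≠ n', ∫_0^π sin(nx)sin(n'x) dx = ∫_0^π cos(nx)cos(n'x) dx = 0; and by product-to-sum, ∫_0^π sin(nx)cos(n'x) dx = ½∫_0^π [sin((n+n')x) + sin((n−n')x)] dx, which is 0 when n+n' is even and 2n/(n²−n'²) when n+n' is odd (it need not vanish on (0, π)).
  u² squared terms: (-1)²·∫sin(4x)² dx = 1·π/2 = π/2;  (-2)²·∫cos(2x)² dx = 4·π/2 = 2*π;  (-2)²·∫sin(5x)² dx = 4·π/2 = 2*π.
  u² cross terms: 2·(-1)·(-2)·∫sin(4x)·cos(2x) dx = 4·(0) = 0;  2·(-1)·(-2)·∫sin(4x)·sin(5x) dx = 4·(0) = 0;  2·(-2)·(-2)·∫cos(2x)·sin(5x) dx = 8·(10/21) = 80/21.
  So ∫_0^π u² dx = π/2 + 2*π + 2*π + 0 + 0 + 80/21 = 80/21 + 9*π/2.
  (u')² squared terms: (-10)²·∫cos(5x)² dx = 100·π/2 = 50*π;  (-4)²·∫cos(4x)² dx = 16·π/2 = 8*π;  (4)²·∫sin(2x)² dx = 16·π/2 = 8*π.
  (u')² cross terms: 2·(-10)·(-4)·∫cos(5x)·cos(4x) dx = 80·(0) = 0;  2·(-10)·(4)·∫cos(5x)·sin(2x) dx = -80·(-4/21) = 320/21;  2·(-4)·(4)·∫cos(4x)·sin(2x) dx = -32·(0) = 0.
  So ∫_0^π (u')² dx = 50*π + 8*π + 8*π + 0 + 320/21 + 0 = 320/21 + 66*π.
||u||_{H^1}^2 = (80/21 + 9*π/2) + (320/21 + 66*π) = 400/21 + 141*π/2.


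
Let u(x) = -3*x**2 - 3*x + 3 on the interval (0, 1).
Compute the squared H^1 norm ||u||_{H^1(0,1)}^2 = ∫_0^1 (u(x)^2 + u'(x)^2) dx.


||u||_{H^1}^2 = 423/10

The H^1 norm (squared) on an interval (0, L) is
  ||u||_{H^1}^2 = ∫_0^L u(x)^2 dx + ∫_0^L u'(x)^2 dx.
Compute u'(x) = -6*x - 3.
Then u(x)^2 = 9*x**4 + 18*x**3 - 9*x**2 - 18*x + 9 and u'(x)^2 = 36*x**2 + 36*x + 9.
Integrate each monomial from 0 to 1 using ∫_0^1 c·x^n dx = c·1^(n+1)/(n+1):
  ∫_0^1 u(x)^2 dx = ∫_0^1 (9*x^4 + 18*x^3 - 9*x^2 - 18*x + 9) dx. Term by term:
    ∫_0^1 9*x^4 dx = 9/5;  ∫_0^1 18*x^3 dx = 9/2;  ∫_0^1 -9*x^2 dx = -3;
    ∫_0^1 -18*x dx = -9;  ∫_0^1 9 dx = 9.
  Sum: 9/5 + 9/2 − 3 − 9 + 9 = 33/10.
  ∫_0^1 u'(x)^2 dx = ∫_0^1 (36*x^2 + 36*x + 9) dx. Term by term:
    ∫_0^1 36*x^2 dx = 12;  ∫_0^1 36*x dx = 18;  ∫_0^1 9 dx = 9.
  Sum: 12 + 18 + 9 = 39.
Adding: ||u||_{H^1}^2 = 33/10 + 39 = 423/10.


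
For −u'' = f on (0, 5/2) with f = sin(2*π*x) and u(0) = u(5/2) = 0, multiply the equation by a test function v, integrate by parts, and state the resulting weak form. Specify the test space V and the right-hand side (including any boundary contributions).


V = H^1_0(0, 5/2) (so v(0) = v(5/2) = 0); weak form: ∫_0^5/2 u'v' dx = ∫_0^5/2 (sin(2*π*x)) v dx for all v ∈ V.

Multiply both sides by a test function v and integrate from 0 to 5/2:
  ∫_0^5/2 −u''(x) v(x) dx = ∫_0^5/2 f(x) v(x) dx.
Integrate the LHS by parts once:
  ∫_0^5/2 −u'' v dx = −[u'(x) v(x)]_0^5/2 + ∫_0^5/2 u'(x) v'(x) dx.
Thus ∫_0^5/2 u'(x) v'(x) dx = ∫_0^5/2 f(x) v(x) dx + [u'(x) v(x)]_0^5/2.
Choose V so that boundary terms are either known or forced to vanish.
u is Dirichlet: u(0) = u(5/2) = 0. Let V = H^1_0(0, 5/2); then v(0) = v(5/2) = 0, and [u' v]_0^5/2 = 0.
Weak formulation: find u (satisfying any essential BC) such that ∫_0^5/2 u'(x) v'(x) dx = ∫_0^5/2 f v dx for all v ∈ V.
Substituting f(x) = sin(2*π*x), the right-hand side is ∫_0^5/2 (sin(2*π*x)) v dx.


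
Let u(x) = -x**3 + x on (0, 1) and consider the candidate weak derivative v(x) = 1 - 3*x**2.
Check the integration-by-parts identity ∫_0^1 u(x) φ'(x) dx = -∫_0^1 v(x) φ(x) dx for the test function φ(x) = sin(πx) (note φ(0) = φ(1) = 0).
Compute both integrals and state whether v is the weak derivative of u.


LHS = (-12 + π^2)/π^3, RHS = (-12 + π^2)/π^3. Yes, v = u' weakly.

u(x) = -x**3 + x, classical derivative u'(x) = 1 - 3*x**2.
φ(x) = sin(πx), so φ'(x) = π*cos(π*x).
Note φ(0) = φ(1) = 0, so the boundary term u·φ vanishes.
LHS = ∫_0^1 u(x) φ'(x) dx = ∫_0^1 (-π*x^3*cos(π*x) + π*x*cos(π*x)) dx. Term by term:
  ∫_0^1 π*x*cos(π*x) dx = -2/π;  ∫_0^1 -π*x^3*cos(π*x) dx = -12/π^3 + 3/π.
Sum: -2/π + -12/π^3 + 3/π = (-12 + π^2)/π^3.
So LHS = (-12 + π^2)/π^3.
∫_0^1 v(x) φ(x) dx = ∫_0^1 (-3*x^2*sin(π*x) + sin(π*x)) dx. Term by term:
  ∫_0^1 -3*x^2*sin(π*x) dx = -3/π + 12/π^3;  ∫_0^1 sin(π*x) dx = 2/π.
Sum: -3/π + 12/π^3 + 2/π = (12 - π^2)/π^3.
So RHS = -∫_0^1 v(x) φ(x) dx = (-12 + π^2)/π^3.
LHS = RHS, so the identity holds for this test φ.
Moreover u is smooth here and v(x) = u'(x) = 1 - 3*x**2 pointwise, so the identity holds for every test function. Hence v is the weak derivative of u.


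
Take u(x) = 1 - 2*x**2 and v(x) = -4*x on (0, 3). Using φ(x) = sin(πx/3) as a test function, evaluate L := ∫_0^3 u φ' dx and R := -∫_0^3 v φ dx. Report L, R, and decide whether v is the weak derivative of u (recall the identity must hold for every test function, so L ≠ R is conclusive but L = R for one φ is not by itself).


LHS = 36/π, RHS = 36/π. Yes, v = u' weakly.

u(x) = 1 - 2*x**2, classical derivative u'(x) = -4*x.
φ(x) = sin(πx/3), so φ'(x) = π*cos(π*x/3)/3.
Note φ(0) = φ(3) = 0, so the boundary term u·φ vanishes.
LHS = ∫_0^3 u(x) φ'(x) dx = ∫_0^3 (-2*π*x^2*cos(π*x/3)/3 + π*cos(π*x/3)/3) dx. Term by term:
  ∫_0^3 π*cos(π*x/3)/3 dx = 0;  ∫_0^3 -2*π*x^2*cos(π*x/3)/3 dx = 36/π.
Sum: 0 + 36/π = 36/π.
So LHS = 36/π.
∫_0^3 v(x) φ(x) dx = ∫_0^3 (-4*x*sin(π*x/3)) dx. Term by term:
  ∫_0^3 -4*x*sin(π*x/3) dx = -36/π.
So RHS = -∫_0^3 v(x) φ(x) dx = 36/π.
LHS = RHS, so the identity holds for this test φ.
Moreover u is smooth here and v(x) = u'(x) = -4*x pointwise, so the identity holds for every test function. Hence v is the weak derivative of u.


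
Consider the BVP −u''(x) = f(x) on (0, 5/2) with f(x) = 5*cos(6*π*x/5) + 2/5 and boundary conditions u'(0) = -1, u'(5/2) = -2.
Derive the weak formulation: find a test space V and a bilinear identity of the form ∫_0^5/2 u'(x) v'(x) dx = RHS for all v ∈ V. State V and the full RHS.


V = H^1(0, 5/2) (v unrestricted at boundary; u is determined up to an additive constant); weak form: ∫_0^5/2 u'v' dx = ∫_0^5/2 (5*cos(6*π*x/5) + 2/5) v dx − 2·v(5/2) + v(0) for all v ∈ V.

Multiply both sides by a test function v and integrate from 0 to 5/2:
  ∫_0^5/2 −u''(x) v(x) dx = ∫_0^5/2 f(x) v(x) dx.
Integrate the LHS by parts once:
  ∫_0^5/2 −u'' v dx = −[u'(x) v(x)]_0^5/2 + ∫_0^5/2 u'(x) v'(x) dx.
Thus ∫_0^5/2 u'(x) v'(x) dx = ∫_0^5/2 f(x) v(x) dx + [u'(x) v(x)]_0^5/2.
Choose V so that boundary terms are either known or forced to vanish.
u has inhomogeneous Neumann u'(0) = -1, u'(5/2) = -2. [u' v]_0^5/2 = (-2)·v(5/2) − (-1)·v(0) = − 2·v(5/2) + v(0). Take V = H^1(0, 5/2); boundary term becomes part of RHS.
Weak formulation: find u (satisfying any essential BC) such that ∫_0^5/2 u'(x) v'(x) dx = ∫_0^5/2 f v dx − 2·v(5/2) + v(0) for all v ∈ V (Neumann data are natural BCs: they enter the RHS as boundary terms).
Substituting f(x) = 5*cos(6*π*x/5) + 2/5, the right-hand side is ∫_0^5/2 (5*cos(6*π*x/5) + 2/5) v dx − 2·v(5/2) + v(0).
Compatibility check (pure Neumann): taking v ≡ 1 ∈ V gives 0 = ∫_0^5/2 f dx + (-2) − (-1), i.e. ∫_0^5/2 f dx must equal u'(0) − u'(5/2) = 1. Indeed ∫_0^5/2 (5*cos(6*π*x/5) + 2/5) dx = 1, so the data are compatible. The solution is then unique only up to an additive constant (fix it e.g. by requiring ∫_0^5/2 u dx = 0).


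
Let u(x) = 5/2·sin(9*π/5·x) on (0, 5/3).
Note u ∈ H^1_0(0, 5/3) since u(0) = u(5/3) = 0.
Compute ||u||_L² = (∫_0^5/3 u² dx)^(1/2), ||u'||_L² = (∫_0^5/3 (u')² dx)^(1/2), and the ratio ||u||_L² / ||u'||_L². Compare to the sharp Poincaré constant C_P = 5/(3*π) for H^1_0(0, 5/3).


||u||_L² / ||u'||_L² = 5/(9*π) < C_P = 5/(3*π).

u(x) = 5/2·sin(9*π/5·x), so u'(x) = 9*π*cos(9*π*x/5)/2.
Writing u(x) = A·sin(kπx/L) with A = 5/2 and k = 3, use ∫_0^L sin²(kπx/L) dx = L/2 and ∫_0^L cos²(kπx/L) dx = L/2.
u² = 25/4·sin²(9*π/5·x) and (u')² = 81*π^2/4·cos²(9*π/5·x), and each of sin², cos² integrates to L/2 = 5/6 over (0, 5/3).
∫_0^5/3 u² dx = 125/24, so ||u||_L² = 5*sqrt(30)/12.
∫_0^5/3 (u')² dx = 135*π^2/8, so ||u'||_L² = 3*sqrt(30)*π/4.
Ratio ||u||_L² / ||u'||_L² = 5/(9*π).
Sharp Poincaré constant on H^1_0(0, 5/3) is C_P = L/π = 5/(3*π), achieved by sin(3*π/5·x).
This is the k = 3 harmonic; the ratio L/(kπ) is strictly less than C_P = L/π, consistent with the sharp inequality ||u||_L² ≤ C_P ||u'||_L².


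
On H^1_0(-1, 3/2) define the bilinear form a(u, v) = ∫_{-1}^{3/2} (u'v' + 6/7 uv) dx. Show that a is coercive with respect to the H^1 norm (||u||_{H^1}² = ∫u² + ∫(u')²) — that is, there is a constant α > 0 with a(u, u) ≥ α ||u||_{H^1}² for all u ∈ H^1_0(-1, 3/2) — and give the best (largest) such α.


α = 2*(75 + 14*π^2)/(7*(25 + 4*π^2))

Coercivity of a(·,·) on H^1_0(-1, 3/2) means a(u, u) ≥ α ||u||_{H^1}² for every u ∈ H^1_0.
The interval has length L = 5/2, and Poincaré/coercivity depend only on L. Here a(u, u) = ∫(u')² + (6/7)·∫u².
Here 0 < c = 6/7 < 1. The condition a(u,u) ≥ α||u||_{H^1}² reads (1−α)∫(u')² ≥ (α−c)∫u². Any admissible α is ≤ 1 (rapidly oscillating u have ∫u²/∫(u')² → 0), and α = 1 would force 0 ≥ (1−c)∫u², impossible since c < 1; so 1−α > 0. By the sharp Poincaré inequality on H^1_0 of an interval of length L, ∫(u')² ≥ (π/L)²∫u² with equality for the first sine mode sin(π(x−x₀)/L) (x₀ the left endpoint), so the inequality holds for all u iff (1−α)(π/L)² ≥ α − c, i.e. α ≤ ((π/L)² + c)/((π/L)² + 1) = (1 + c(L/π)²)/(1 + (L/π)²). With (π/L)² = 4*π^2/25 and c = 6/7, the largest admissible constant is α = ((π/L)² + c)/((π/L)² + 1).
Simplifying, α = 2*(75 + 14*π^2)/(7*(25 + 4*π^2)).


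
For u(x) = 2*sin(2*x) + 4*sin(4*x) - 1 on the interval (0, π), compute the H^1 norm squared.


||u||_{H^1(0,π)}^2 = 147*π

u'(x) = 4*cos(2*x) + 16*cos(4*x).
Expand u² and (u')² and integrate term by term on (0, π), using: for integers n ≥ 1, ∫_0^π sin²(nx) dx = ∫_0^π cos²(nx) dx = π/2; for n ≠ n', ∫_0^π sin(nx)sin(n'x) dx = ∫_0^π cos(nx)cos(n'x) dx = 0; and by product-to-sum, ∫_0^π sin(nx)cos(n'x) dx = ½∫_0^π [sin((n+n')x) + sin((n−n')x)] dx, which is 0 when n+n' is even and 2n/(n²−n'²) when n+n' is odd (it need not vanish on (0, π)). For the constant mode: ∫_0^π 1 dx = π, ∫_0^π cos(nx) dx = 0, ∫_0^π sin(nx) dx = (1−(−1)^n)/n.
  u² squared terms: (-1)²·∫1 dx = 1·π = π;  (2)²·∫sin(2x)² dx = 4·π/2 = 2*π;  (4)²·∫sin(4x)² dx = 16·π/2 = 8*π.
  u² cross terms: 2·(-1)·(2)·∫1·sin(2x) dx = -4·(0) = 0;  2·(-1)·(4)·∫1·sin(4x) dx = -8·(0) = 0;  2·(2)·(4)·∫sin(2x)·sin(4x) dx = 16·(0) = 0.
  So ∫_0^π u² dx = π + 2*π + 8*π + 0 + 0 + 0 = 11*π.
  (u')² squared terms: (4)²·∫cos(2x)² dx = 16·π/2 = 8*π;  (16)²·∫cos(4x)² dx = 256·π/2 = 128*π.
  (u')² cross terms: 2·(4)·(16)·∫cos(2x)·cos(4x) dx = 128·(0) = 0.
  So ∫_0^π (u')² dx = 8*π + 128*π + 0 = 136*π.
||u||_{H^1}^2 = (11*π) + (136*π) = 147*π.


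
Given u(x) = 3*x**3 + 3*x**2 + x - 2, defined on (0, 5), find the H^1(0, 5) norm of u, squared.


||u||_{H^1}^2 = 9457375/42

The H^1 norm (squared) on an interval (0, L) is
  ||u||_{H^1}^2 = ∫_0^L u(x)^2 dx + ∫_0^L u'(x)^2 dx.
Compute u'(x) = 9*x**2 + 6*x + 1.
Then u(x)^2 = 9*x**6 + 18*x**5 + 15*x**4 - 6*x**3 - 11*x**2 - 4*x + 4 and u'(x)^2 = 81*x**4 + 108*x**3 + 54*x**2 + 12*x + 1.
Integrate each monomial from 0 to 5 using ∫_0^5 c·x^n dx = c·5^(n+1)/(n+1):
  ∫_0^5 u(x)^2 dx = ∫_0^5 (9*x^6 + 18*x^5 + 15*x^4 - 6*x^3 - 11*x^2 - 4*x + 4) dx. Term by term:
    ∫_0^5 9*x^6 dx = 703125/7;  ∫_0^5 18*x^5 dx = 46875;  ∫_0^5 15*x^4 dx = 9375;
    ∫_0^5 -6*x^3 dx = -1875/2;  ∫_0^5 -11*x^2 dx = -1375/3;  ∫_0^5 -4*x dx = -50;
    ∫_0^5 4 dx = 20.
  Sum: 703125/7 + 46875 + 9375 − 1875/2 − 1375/3 − 50 + 20 = 6521365/42.
  ∫_0^5 u'(x)^2 dx = ∫_0^5 (81*x^4 + 108*x^3 + 54*x^2 + 12*x + 1) dx. Term by term:
    ∫_0^5 81*x^4 dx = 50625;  ∫_0^5 108*x^3 dx = 16875;  ∫_0^5 54*x^2 dx = 2250;
    ∫_0^5 12*x dx = 150;  ∫_0^5 1 dx = 5.
  Sum: 50625 + 16875 + 2250 + 150 + 5 = 69905.
Adding: ||u||_{H^1}^2 = 6521365/42 + 69905 = 9457375/42.


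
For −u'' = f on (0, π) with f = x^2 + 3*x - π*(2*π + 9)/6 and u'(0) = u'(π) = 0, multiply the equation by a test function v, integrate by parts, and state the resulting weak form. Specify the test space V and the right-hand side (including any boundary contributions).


V = H^1(0, π) (no boundary constraint on v; u is determined up to an additive constant); weak form: ∫_0^π u'v' dx = ∫_0^π (x^2 + 3*x - π*(2*π + 9)/6) v dx for all v ∈ V.

Multiply both sides by a test function v and integrate from 0 to π:
  ∫_0^π −u''(x) v(x) dx = ∫_0^π f(x) v(x) dx.
Integrate the LHS by parts once:
  ∫_0^π −u'' v dx = −[u'(x) v(x)]_0^π + ∫_0^π u'(x) v'(x) dx.
Thus ∫_0^π u'(x) v'(x) dx = ∫_0^π f(x) v(x) dx + [u'(x) v(x)]_0^π.
Choose V so that boundary terms are either known or forced to vanish.
u has homogeneous Neumann: u'(0) = u'(π) = 0. So [u' v]_0^π = 0·v(π) − 0·v(0) = 0 for any v; take V = H^1(0, π).
Weak formulation: find u (satisfying any essential BC) such that ∫_0^π u'(x) v'(x) dx = ∫_0^π f v dx for all v ∈ V (homogeneous Neumann, so boundary terms vanish).
Substituting f(x) = x^2 + 3*x - π*(2*π + 9)/6, the right-hand side is ∫_0^π (x^2 + 3*x - π*(2*π + 9)/6) v dx.
Compatibility check (pure Neumann): taking v ≡ 1 ∈ V gives 0 = ∫_0^π f dx + (0) − (0), i.e. ∫_0^π f dx must equal u'(0) − u'(π) = 0. Indeed ∫_0^π (x^2 + 3*x - π*(2*π + 9)/6) dx = 0, so the data are compatible. The solution is then unique only up to an additive constant (fix it e.g. by requiring ∫_0^π u dx = 0).


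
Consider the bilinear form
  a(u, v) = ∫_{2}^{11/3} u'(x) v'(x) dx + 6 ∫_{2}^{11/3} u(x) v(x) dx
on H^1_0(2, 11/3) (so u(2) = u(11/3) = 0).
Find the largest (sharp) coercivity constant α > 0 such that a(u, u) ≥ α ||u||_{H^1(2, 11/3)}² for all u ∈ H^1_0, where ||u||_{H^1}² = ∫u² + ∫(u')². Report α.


α = 1

Coercivity of a(·,·) on H^1_0(2, 11/3) means a(u, u) ≥ α ||u||_{H^1}² for every u ∈ H^1_0.
The interval has length L = 5/3, and Poincaré/coercivity depend only on L. Here a(u, u) = ∫(u')² + (6)·∫u².
Here c = 6 ≥ 1, so a(u,u) = ∫(u')² + c∫u² ≥ ∫(u')² + ∫u² = ||u||_{H^1}², i.e. α = 1 works. No larger α is possible: a(u,u) ≥ α||u||_{H^1}² means (1−α)∫(u')² ≥ (α−c)∫u², and for the modes u_n = sin(nπ(x−x₀)/L) (x₀ the left endpoint) one has ∫u_n²/∫(u_n')² = (L/(nπ))² → 0, so a(u_n,u_n)/||u_n||_{H^1}² → 1. Hence the optimal constant is α = 1.
Therefore α = 1.
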